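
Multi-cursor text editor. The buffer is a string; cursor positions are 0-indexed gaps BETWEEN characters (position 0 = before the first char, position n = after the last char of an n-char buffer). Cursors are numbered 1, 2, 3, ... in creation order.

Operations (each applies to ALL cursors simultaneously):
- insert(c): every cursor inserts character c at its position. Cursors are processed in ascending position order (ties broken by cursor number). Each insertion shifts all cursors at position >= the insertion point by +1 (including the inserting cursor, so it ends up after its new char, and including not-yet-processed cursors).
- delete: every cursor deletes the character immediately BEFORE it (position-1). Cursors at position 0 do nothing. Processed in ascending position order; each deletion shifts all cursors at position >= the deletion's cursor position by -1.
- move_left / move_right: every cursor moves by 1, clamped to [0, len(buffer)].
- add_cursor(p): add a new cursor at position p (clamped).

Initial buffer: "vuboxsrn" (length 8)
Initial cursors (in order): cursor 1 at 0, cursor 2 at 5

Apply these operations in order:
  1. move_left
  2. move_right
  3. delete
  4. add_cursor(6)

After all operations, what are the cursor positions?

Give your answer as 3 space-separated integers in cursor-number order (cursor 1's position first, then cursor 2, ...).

Answer: 0 3 6

Derivation:
After op 1 (move_left): buffer="vuboxsrn" (len 8), cursors c1@0 c2@4, authorship ........
After op 2 (move_right): buffer="vuboxsrn" (len 8), cursors c1@1 c2@5, authorship ........
After op 3 (delete): buffer="ubosrn" (len 6), cursors c1@0 c2@3, authorship ......
After op 4 (add_cursor(6)): buffer="ubosrn" (len 6), cursors c1@0 c2@3 c3@6, authorship ......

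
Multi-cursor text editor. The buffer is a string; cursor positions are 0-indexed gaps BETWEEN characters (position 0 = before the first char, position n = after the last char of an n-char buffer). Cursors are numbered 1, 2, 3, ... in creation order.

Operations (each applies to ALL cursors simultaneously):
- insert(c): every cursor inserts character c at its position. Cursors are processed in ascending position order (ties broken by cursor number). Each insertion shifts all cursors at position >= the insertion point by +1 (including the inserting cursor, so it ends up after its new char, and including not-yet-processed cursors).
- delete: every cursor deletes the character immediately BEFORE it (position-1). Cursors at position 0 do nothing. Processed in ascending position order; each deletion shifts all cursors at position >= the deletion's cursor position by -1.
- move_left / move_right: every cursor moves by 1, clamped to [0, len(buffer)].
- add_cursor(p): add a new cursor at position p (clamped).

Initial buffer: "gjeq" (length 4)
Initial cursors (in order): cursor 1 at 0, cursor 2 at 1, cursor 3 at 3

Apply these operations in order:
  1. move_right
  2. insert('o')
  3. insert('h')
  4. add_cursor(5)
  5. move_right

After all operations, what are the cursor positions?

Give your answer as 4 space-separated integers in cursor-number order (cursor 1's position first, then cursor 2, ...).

Answer: 4 7 10 6

Derivation:
After op 1 (move_right): buffer="gjeq" (len 4), cursors c1@1 c2@2 c3@4, authorship ....
After op 2 (insert('o')): buffer="gojoeqo" (len 7), cursors c1@2 c2@4 c3@7, authorship .1.2..3
After op 3 (insert('h')): buffer="gohjoheqoh" (len 10), cursors c1@3 c2@6 c3@10, authorship .11.22..33
After op 4 (add_cursor(5)): buffer="gohjoheqoh" (len 10), cursors c1@3 c4@5 c2@6 c3@10, authorship .11.22..33
After op 5 (move_right): buffer="gohjoheqoh" (len 10), cursors c1@4 c4@6 c2@7 c3@10, authorship .11.22..33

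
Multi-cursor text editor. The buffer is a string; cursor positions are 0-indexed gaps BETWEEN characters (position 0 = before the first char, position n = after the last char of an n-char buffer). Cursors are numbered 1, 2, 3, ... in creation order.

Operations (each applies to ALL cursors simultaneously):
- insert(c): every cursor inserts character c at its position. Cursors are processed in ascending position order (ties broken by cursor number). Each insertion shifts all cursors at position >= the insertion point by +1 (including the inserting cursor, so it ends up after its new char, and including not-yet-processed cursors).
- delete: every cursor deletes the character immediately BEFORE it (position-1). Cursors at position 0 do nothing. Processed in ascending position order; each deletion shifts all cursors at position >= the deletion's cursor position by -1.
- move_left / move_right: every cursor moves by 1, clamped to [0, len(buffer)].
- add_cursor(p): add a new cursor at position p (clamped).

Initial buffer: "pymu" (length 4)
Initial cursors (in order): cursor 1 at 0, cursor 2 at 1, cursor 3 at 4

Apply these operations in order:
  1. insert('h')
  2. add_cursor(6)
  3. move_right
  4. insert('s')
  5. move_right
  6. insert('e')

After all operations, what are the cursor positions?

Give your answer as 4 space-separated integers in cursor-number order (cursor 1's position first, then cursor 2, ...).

After op 1 (insert('h')): buffer="hphymuh" (len 7), cursors c1@1 c2@3 c3@7, authorship 1.2...3
After op 2 (add_cursor(6)): buffer="hphymuh" (len 7), cursors c1@1 c2@3 c4@6 c3@7, authorship 1.2...3
After op 3 (move_right): buffer="hphymuh" (len 7), cursors c1@2 c2@4 c3@7 c4@7, authorship 1.2...3
After op 4 (insert('s')): buffer="hpshysmuhss" (len 11), cursors c1@3 c2@6 c3@11 c4@11, authorship 1.12.2..334
After op 5 (move_right): buffer="hpshysmuhss" (len 11), cursors c1@4 c2@7 c3@11 c4@11, authorship 1.12.2..334
After op 6 (insert('e')): buffer="hpsheysmeuhssee" (len 15), cursors c1@5 c2@9 c3@15 c4@15, authorship 1.121.2.2.33434

Answer: 5 9 15 15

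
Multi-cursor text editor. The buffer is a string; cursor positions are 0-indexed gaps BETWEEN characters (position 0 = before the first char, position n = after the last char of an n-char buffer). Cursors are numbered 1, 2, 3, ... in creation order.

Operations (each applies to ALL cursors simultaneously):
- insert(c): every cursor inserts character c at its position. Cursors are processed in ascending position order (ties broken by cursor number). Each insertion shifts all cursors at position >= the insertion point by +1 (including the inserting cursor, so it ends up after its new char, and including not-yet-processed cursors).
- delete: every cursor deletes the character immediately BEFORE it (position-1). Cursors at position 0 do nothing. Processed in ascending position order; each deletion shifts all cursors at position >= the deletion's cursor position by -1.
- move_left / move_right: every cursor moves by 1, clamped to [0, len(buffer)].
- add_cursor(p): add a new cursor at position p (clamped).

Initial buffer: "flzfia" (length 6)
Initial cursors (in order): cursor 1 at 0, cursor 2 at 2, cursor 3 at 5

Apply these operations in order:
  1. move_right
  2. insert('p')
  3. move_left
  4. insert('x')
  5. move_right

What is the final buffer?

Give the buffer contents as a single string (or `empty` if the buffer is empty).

Answer: fxplzxpfiaxp

Derivation:
After op 1 (move_right): buffer="flzfia" (len 6), cursors c1@1 c2@3 c3@6, authorship ......
After op 2 (insert('p')): buffer="fplzpfiap" (len 9), cursors c1@2 c2@5 c3@9, authorship .1..2...3
After op 3 (move_left): buffer="fplzpfiap" (len 9), cursors c1@1 c2@4 c3@8, authorship .1..2...3
After op 4 (insert('x')): buffer="fxplzxpfiaxp" (len 12), cursors c1@2 c2@6 c3@11, authorship .11..22...33
After op 5 (move_right): buffer="fxplzxpfiaxp" (len 12), cursors c1@3 c2@7 c3@12, authorship .11..22...33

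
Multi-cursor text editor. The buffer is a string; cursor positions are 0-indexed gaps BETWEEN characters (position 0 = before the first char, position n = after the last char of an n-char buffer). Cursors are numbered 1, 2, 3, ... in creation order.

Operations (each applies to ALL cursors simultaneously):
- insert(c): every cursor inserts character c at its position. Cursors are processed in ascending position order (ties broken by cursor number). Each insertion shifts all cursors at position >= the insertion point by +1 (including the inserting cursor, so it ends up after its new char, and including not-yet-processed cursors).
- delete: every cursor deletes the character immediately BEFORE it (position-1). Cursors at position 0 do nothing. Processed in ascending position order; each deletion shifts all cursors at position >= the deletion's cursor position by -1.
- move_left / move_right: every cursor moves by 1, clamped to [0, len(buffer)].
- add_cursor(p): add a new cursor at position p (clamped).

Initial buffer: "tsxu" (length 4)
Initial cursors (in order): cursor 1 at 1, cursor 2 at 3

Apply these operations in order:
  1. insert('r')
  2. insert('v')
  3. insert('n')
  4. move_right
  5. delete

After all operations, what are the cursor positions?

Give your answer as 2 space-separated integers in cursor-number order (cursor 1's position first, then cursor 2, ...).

Answer: 4 8

Derivation:
After op 1 (insert('r')): buffer="trsxru" (len 6), cursors c1@2 c2@5, authorship .1..2.
After op 2 (insert('v')): buffer="trvsxrvu" (len 8), cursors c1@3 c2@7, authorship .11..22.
After op 3 (insert('n')): buffer="trvnsxrvnu" (len 10), cursors c1@4 c2@9, authorship .111..222.
After op 4 (move_right): buffer="trvnsxrvnu" (len 10), cursors c1@5 c2@10, authorship .111..222.
After op 5 (delete): buffer="trvnxrvn" (len 8), cursors c1@4 c2@8, authorship .111.222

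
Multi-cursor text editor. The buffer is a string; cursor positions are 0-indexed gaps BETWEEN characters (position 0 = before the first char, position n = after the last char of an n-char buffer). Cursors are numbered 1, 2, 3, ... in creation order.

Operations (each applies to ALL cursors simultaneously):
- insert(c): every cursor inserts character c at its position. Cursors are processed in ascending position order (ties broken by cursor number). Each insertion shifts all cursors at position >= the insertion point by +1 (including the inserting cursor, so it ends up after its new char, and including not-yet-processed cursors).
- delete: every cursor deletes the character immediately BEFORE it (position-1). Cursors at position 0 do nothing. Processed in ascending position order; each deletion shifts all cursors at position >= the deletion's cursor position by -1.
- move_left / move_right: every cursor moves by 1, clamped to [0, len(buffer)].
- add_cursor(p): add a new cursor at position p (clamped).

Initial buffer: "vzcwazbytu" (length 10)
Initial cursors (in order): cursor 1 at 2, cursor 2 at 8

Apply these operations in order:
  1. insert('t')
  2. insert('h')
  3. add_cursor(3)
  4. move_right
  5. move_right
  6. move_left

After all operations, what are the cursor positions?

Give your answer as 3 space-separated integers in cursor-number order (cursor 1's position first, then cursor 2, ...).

After op 1 (insert('t')): buffer="vztcwazbyttu" (len 12), cursors c1@3 c2@10, authorship ..1......2..
After op 2 (insert('h')): buffer="vzthcwazbythtu" (len 14), cursors c1@4 c2@12, authorship ..11......22..
After op 3 (add_cursor(3)): buffer="vzthcwazbythtu" (len 14), cursors c3@3 c1@4 c2@12, authorship ..11......22..
After op 4 (move_right): buffer="vzthcwazbythtu" (len 14), cursors c3@4 c1@5 c2@13, authorship ..11......22..
After op 5 (move_right): buffer="vzthcwazbythtu" (len 14), cursors c3@5 c1@6 c2@14, authorship ..11......22..
After op 6 (move_left): buffer="vzthcwazbythtu" (len 14), cursors c3@4 c1@5 c2@13, authorship ..11......22..

Answer: 5 13 4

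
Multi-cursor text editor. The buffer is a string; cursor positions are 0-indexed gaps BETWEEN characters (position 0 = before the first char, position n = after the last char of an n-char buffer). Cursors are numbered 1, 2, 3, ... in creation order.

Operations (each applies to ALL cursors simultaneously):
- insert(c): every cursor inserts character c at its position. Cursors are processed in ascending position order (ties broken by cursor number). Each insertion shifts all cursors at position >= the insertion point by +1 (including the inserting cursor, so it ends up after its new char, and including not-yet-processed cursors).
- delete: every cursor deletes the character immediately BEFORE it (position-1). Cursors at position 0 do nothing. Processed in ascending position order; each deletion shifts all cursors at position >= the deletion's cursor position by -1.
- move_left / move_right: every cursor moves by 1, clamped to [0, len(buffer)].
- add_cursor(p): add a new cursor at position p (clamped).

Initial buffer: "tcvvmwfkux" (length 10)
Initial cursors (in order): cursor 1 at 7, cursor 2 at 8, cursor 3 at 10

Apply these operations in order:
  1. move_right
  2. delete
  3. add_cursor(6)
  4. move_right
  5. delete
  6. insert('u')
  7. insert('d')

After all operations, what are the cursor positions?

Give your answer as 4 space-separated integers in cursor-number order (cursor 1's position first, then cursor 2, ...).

Answer: 11 11 11 11

Derivation:
After op 1 (move_right): buffer="tcvvmwfkux" (len 10), cursors c1@8 c2@9 c3@10, authorship ..........
After op 2 (delete): buffer="tcvvmwf" (len 7), cursors c1@7 c2@7 c3@7, authorship .......
After op 3 (add_cursor(6)): buffer="tcvvmwf" (len 7), cursors c4@6 c1@7 c2@7 c3@7, authorship .......
After op 4 (move_right): buffer="tcvvmwf" (len 7), cursors c1@7 c2@7 c3@7 c4@7, authorship .......
After op 5 (delete): buffer="tcv" (len 3), cursors c1@3 c2@3 c3@3 c4@3, authorship ...
After op 6 (insert('u')): buffer="tcvuuuu" (len 7), cursors c1@7 c2@7 c3@7 c4@7, authorship ...1234
After op 7 (insert('d')): buffer="tcvuuuudddd" (len 11), cursors c1@11 c2@11 c3@11 c4@11, authorship ...12341234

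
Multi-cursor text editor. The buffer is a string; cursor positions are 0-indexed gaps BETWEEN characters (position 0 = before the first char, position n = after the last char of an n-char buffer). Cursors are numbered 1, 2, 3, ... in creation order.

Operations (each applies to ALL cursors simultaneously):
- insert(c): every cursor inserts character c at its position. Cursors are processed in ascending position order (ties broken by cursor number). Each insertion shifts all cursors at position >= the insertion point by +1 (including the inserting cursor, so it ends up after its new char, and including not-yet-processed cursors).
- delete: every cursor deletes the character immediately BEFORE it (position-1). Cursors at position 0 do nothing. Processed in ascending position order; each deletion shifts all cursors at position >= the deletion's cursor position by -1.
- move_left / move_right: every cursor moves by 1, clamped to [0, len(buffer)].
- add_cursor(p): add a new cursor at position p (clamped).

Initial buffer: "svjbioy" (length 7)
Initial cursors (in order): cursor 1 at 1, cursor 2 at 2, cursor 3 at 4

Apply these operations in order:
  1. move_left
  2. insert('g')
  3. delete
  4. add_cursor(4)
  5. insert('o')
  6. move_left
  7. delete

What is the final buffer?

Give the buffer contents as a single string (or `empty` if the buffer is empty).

After op 1 (move_left): buffer="svjbioy" (len 7), cursors c1@0 c2@1 c3@3, authorship .......
After op 2 (insert('g')): buffer="gsgvjgbioy" (len 10), cursors c1@1 c2@3 c3@6, authorship 1.2..3....
After op 3 (delete): buffer="svjbioy" (len 7), cursors c1@0 c2@1 c3@3, authorship .......
After op 4 (add_cursor(4)): buffer="svjbioy" (len 7), cursors c1@0 c2@1 c3@3 c4@4, authorship .......
After op 5 (insert('o')): buffer="osovjoboioy" (len 11), cursors c1@1 c2@3 c3@6 c4@8, authorship 1.2..3.4...
After op 6 (move_left): buffer="osovjoboioy" (len 11), cursors c1@0 c2@2 c3@5 c4@7, authorship 1.2..3.4...
After op 7 (delete): buffer="oovooioy" (len 8), cursors c1@0 c2@1 c3@3 c4@4, authorship 12.34...

Answer: oovooioy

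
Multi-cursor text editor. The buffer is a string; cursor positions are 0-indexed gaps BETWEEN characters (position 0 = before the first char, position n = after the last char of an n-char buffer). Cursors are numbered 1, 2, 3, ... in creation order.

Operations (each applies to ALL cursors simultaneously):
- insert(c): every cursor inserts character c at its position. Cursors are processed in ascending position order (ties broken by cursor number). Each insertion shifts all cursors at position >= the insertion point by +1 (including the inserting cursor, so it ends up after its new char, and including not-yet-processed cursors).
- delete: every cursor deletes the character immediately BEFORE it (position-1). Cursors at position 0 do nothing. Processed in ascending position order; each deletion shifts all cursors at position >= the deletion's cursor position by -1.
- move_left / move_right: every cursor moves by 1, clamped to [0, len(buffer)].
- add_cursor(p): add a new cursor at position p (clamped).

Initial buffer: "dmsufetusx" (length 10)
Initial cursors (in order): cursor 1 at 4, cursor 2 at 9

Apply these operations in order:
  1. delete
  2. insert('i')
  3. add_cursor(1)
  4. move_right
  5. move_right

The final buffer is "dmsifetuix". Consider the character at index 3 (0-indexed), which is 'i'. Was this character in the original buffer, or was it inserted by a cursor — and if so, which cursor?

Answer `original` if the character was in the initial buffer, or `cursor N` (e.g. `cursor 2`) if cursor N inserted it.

Answer: cursor 1

Derivation:
After op 1 (delete): buffer="dmsfetux" (len 8), cursors c1@3 c2@7, authorship ........
After op 2 (insert('i')): buffer="dmsifetuix" (len 10), cursors c1@4 c2@9, authorship ...1....2.
After op 3 (add_cursor(1)): buffer="dmsifetuix" (len 10), cursors c3@1 c1@4 c2@9, authorship ...1....2.
After op 4 (move_right): buffer="dmsifetuix" (len 10), cursors c3@2 c1@5 c2@10, authorship ...1....2.
After op 5 (move_right): buffer="dmsifetuix" (len 10), cursors c3@3 c1@6 c2@10, authorship ...1....2.
Authorship (.=original, N=cursor N): . . . 1 . . . . 2 .
Index 3: author = 1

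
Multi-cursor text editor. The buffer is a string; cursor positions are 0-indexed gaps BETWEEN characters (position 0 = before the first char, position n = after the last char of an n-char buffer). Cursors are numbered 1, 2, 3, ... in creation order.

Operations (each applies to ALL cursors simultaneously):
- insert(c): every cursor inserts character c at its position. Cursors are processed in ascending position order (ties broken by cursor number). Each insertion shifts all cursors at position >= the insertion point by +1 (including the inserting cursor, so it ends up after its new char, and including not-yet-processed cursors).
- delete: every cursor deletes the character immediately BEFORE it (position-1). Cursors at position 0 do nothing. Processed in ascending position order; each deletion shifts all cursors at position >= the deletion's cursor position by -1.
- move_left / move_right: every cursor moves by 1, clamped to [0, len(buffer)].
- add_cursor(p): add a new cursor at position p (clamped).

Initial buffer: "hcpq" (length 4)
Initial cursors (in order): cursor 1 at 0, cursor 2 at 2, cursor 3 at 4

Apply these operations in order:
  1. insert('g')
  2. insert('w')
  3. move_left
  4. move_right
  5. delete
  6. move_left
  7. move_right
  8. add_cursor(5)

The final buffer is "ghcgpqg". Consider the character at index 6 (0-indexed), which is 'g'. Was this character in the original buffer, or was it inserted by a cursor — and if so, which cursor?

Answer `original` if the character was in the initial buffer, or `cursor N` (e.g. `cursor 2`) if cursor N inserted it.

After op 1 (insert('g')): buffer="ghcgpqg" (len 7), cursors c1@1 c2@4 c3@7, authorship 1..2..3
After op 2 (insert('w')): buffer="gwhcgwpqgw" (len 10), cursors c1@2 c2@6 c3@10, authorship 11..22..33
After op 3 (move_left): buffer="gwhcgwpqgw" (len 10), cursors c1@1 c2@5 c3@9, authorship 11..22..33
After op 4 (move_right): buffer="gwhcgwpqgw" (len 10), cursors c1@2 c2@6 c3@10, authorship 11..22..33
After op 5 (delete): buffer="ghcgpqg" (len 7), cursors c1@1 c2@4 c3@7, authorship 1..2..3
After op 6 (move_left): buffer="ghcgpqg" (len 7), cursors c1@0 c2@3 c3@6, authorship 1..2..3
After op 7 (move_right): buffer="ghcgpqg" (len 7), cursors c1@1 c2@4 c3@7, authorship 1..2..3
After op 8 (add_cursor(5)): buffer="ghcgpqg" (len 7), cursors c1@1 c2@4 c4@5 c3@7, authorship 1..2..3
Authorship (.=original, N=cursor N): 1 . . 2 . . 3
Index 6: author = 3

Answer: cursor 3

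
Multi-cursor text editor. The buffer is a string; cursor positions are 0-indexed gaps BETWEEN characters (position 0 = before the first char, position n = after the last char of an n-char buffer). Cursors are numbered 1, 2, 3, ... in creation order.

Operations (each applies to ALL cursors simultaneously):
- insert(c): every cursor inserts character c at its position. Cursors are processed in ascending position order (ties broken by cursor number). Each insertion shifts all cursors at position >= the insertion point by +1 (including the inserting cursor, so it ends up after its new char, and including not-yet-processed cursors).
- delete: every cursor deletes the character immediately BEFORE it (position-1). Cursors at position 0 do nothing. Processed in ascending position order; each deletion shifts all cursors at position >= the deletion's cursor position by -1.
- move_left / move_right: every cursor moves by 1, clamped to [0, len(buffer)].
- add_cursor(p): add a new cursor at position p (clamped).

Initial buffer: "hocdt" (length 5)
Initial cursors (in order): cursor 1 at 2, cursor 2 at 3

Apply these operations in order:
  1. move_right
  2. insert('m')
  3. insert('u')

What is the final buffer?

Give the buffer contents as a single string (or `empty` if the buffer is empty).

Answer: hocmudmut

Derivation:
After op 1 (move_right): buffer="hocdt" (len 5), cursors c1@3 c2@4, authorship .....
After op 2 (insert('m')): buffer="hocmdmt" (len 7), cursors c1@4 c2@6, authorship ...1.2.
After op 3 (insert('u')): buffer="hocmudmut" (len 9), cursors c1@5 c2@8, authorship ...11.22.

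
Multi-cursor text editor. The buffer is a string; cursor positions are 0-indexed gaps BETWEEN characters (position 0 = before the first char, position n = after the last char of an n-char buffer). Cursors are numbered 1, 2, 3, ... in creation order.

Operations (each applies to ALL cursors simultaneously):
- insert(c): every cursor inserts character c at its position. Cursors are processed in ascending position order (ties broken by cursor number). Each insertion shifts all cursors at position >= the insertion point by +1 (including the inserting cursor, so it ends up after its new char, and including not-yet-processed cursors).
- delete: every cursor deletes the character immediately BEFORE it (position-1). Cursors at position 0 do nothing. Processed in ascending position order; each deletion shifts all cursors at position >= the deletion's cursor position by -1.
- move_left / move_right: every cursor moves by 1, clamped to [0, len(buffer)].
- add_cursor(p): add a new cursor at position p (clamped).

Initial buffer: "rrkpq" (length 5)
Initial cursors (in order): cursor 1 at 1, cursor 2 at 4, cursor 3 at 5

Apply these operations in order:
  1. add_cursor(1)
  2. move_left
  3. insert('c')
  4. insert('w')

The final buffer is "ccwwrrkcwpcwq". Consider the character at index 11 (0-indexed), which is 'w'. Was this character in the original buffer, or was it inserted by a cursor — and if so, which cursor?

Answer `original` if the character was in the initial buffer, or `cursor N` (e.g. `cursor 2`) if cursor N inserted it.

After op 1 (add_cursor(1)): buffer="rrkpq" (len 5), cursors c1@1 c4@1 c2@4 c3@5, authorship .....
After op 2 (move_left): buffer="rrkpq" (len 5), cursors c1@0 c4@0 c2@3 c3@4, authorship .....
After op 3 (insert('c')): buffer="ccrrkcpcq" (len 9), cursors c1@2 c4@2 c2@6 c3@8, authorship 14...2.3.
After op 4 (insert('w')): buffer="ccwwrrkcwpcwq" (len 13), cursors c1@4 c4@4 c2@9 c3@12, authorship 1414...22.33.
Authorship (.=original, N=cursor N): 1 4 1 4 . . . 2 2 . 3 3 .
Index 11: author = 3

Answer: cursor 3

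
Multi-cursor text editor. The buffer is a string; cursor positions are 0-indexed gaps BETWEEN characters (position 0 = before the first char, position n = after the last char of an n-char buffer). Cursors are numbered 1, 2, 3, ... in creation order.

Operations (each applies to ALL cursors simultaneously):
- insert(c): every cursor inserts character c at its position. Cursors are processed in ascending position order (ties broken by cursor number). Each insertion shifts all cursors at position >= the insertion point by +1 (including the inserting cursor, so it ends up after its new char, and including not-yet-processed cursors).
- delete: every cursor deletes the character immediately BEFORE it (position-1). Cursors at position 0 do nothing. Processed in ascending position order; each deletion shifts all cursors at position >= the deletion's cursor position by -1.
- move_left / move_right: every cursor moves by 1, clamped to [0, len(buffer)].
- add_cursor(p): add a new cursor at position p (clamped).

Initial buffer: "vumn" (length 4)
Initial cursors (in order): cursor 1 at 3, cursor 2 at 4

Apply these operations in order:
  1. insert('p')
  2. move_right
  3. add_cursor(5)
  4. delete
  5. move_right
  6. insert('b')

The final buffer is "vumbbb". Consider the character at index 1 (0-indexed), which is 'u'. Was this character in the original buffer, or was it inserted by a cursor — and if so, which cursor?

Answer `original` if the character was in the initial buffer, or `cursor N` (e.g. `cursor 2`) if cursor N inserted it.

Answer: original

Derivation:
After op 1 (insert('p')): buffer="vumpnp" (len 6), cursors c1@4 c2@6, authorship ...1.2
After op 2 (move_right): buffer="vumpnp" (len 6), cursors c1@5 c2@6, authorship ...1.2
After op 3 (add_cursor(5)): buffer="vumpnp" (len 6), cursors c1@5 c3@5 c2@6, authorship ...1.2
After op 4 (delete): buffer="vum" (len 3), cursors c1@3 c2@3 c3@3, authorship ...
After op 5 (move_right): buffer="vum" (len 3), cursors c1@3 c2@3 c3@3, authorship ...
After op 6 (insert('b')): buffer="vumbbb" (len 6), cursors c1@6 c2@6 c3@6, authorship ...123
Authorship (.=original, N=cursor N): . . . 1 2 3
Index 1: author = original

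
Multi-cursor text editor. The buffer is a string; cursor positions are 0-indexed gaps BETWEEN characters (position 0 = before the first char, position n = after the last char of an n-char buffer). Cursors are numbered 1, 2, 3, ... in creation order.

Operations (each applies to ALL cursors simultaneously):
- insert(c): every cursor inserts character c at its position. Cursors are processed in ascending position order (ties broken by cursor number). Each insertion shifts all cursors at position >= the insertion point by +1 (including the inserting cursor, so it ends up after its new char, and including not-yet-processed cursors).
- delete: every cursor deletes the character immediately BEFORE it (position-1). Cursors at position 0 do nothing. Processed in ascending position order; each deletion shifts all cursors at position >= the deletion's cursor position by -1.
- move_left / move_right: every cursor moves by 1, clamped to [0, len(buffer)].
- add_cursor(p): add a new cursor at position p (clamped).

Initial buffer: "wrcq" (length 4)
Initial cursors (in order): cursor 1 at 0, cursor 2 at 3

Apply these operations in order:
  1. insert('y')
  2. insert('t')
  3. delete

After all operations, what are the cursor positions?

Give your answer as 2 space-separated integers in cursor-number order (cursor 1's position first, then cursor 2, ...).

After op 1 (insert('y')): buffer="ywrcyq" (len 6), cursors c1@1 c2@5, authorship 1...2.
After op 2 (insert('t')): buffer="ytwrcytq" (len 8), cursors c1@2 c2@7, authorship 11...22.
After op 3 (delete): buffer="ywrcyq" (len 6), cursors c1@1 c2@5, authorship 1...2.

Answer: 1 5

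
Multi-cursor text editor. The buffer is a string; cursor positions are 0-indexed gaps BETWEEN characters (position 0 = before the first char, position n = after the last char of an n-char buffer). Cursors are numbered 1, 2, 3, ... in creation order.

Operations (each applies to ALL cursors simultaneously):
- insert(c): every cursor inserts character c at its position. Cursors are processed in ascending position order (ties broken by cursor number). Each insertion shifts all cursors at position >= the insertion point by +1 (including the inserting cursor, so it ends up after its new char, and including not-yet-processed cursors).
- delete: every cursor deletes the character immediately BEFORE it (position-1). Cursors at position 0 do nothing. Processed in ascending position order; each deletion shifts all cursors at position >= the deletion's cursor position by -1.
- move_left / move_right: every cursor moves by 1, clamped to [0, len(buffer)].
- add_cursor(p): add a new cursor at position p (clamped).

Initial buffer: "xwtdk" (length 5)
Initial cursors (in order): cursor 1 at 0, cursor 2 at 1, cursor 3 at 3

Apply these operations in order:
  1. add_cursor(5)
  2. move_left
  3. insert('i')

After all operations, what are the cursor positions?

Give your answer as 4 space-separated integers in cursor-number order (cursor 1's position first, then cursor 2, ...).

After op 1 (add_cursor(5)): buffer="xwtdk" (len 5), cursors c1@0 c2@1 c3@3 c4@5, authorship .....
After op 2 (move_left): buffer="xwtdk" (len 5), cursors c1@0 c2@0 c3@2 c4@4, authorship .....
After op 3 (insert('i')): buffer="iixwitdik" (len 9), cursors c1@2 c2@2 c3@5 c4@8, authorship 12..3..4.

Answer: 2 2 5 8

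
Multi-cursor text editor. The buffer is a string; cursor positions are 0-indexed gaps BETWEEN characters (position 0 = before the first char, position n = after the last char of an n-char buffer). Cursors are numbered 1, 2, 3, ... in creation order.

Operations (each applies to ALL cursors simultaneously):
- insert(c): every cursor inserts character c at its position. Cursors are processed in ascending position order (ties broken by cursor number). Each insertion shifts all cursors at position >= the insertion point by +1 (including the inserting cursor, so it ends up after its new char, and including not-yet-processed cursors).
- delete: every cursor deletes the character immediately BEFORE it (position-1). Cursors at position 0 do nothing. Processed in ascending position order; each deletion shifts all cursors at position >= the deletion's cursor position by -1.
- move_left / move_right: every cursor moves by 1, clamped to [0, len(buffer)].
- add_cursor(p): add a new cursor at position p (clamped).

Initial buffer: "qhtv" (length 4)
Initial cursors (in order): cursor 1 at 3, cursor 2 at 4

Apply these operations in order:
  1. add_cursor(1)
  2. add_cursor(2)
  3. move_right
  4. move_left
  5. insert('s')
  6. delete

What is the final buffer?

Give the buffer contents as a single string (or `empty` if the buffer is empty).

After op 1 (add_cursor(1)): buffer="qhtv" (len 4), cursors c3@1 c1@3 c2@4, authorship ....
After op 2 (add_cursor(2)): buffer="qhtv" (len 4), cursors c3@1 c4@2 c1@3 c2@4, authorship ....
After op 3 (move_right): buffer="qhtv" (len 4), cursors c3@2 c4@3 c1@4 c2@4, authorship ....
After op 4 (move_left): buffer="qhtv" (len 4), cursors c3@1 c4@2 c1@3 c2@3, authorship ....
After op 5 (insert('s')): buffer="qshstssv" (len 8), cursors c3@2 c4@4 c1@7 c2@7, authorship .3.4.12.
After op 6 (delete): buffer="qhtv" (len 4), cursors c3@1 c4@2 c1@3 c2@3, authorship ....

Answer: qhtv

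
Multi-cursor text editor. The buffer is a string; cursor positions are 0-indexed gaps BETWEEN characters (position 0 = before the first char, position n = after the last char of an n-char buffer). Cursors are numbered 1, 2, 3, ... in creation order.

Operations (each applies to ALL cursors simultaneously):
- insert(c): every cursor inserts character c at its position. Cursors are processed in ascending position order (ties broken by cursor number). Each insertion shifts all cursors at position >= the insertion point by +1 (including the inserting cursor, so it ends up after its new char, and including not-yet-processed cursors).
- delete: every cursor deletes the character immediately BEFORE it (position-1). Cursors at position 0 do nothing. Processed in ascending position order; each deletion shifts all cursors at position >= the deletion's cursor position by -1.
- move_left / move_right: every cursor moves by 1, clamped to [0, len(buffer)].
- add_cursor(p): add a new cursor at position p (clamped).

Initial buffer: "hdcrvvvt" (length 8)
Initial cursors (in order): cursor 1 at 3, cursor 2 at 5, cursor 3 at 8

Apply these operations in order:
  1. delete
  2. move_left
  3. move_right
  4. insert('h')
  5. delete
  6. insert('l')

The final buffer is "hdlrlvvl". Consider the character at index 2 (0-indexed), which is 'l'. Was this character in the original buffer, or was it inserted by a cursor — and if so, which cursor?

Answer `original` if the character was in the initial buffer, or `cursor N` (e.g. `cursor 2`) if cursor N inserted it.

Answer: cursor 1

Derivation:
After op 1 (delete): buffer="hdrvv" (len 5), cursors c1@2 c2@3 c3@5, authorship .....
After op 2 (move_left): buffer="hdrvv" (len 5), cursors c1@1 c2@2 c3@4, authorship .....
After op 3 (move_right): buffer="hdrvv" (len 5), cursors c1@2 c2@3 c3@5, authorship .....
After op 4 (insert('h')): buffer="hdhrhvvh" (len 8), cursors c1@3 c2@5 c3@8, authorship ..1.2..3
After op 5 (delete): buffer="hdrvv" (len 5), cursors c1@2 c2@3 c3@5, authorship .....
After op 6 (insert('l')): buffer="hdlrlvvl" (len 8), cursors c1@3 c2@5 c3@8, authorship ..1.2..3
Authorship (.=original, N=cursor N): . . 1 . 2 . . 3
Index 2: author = 1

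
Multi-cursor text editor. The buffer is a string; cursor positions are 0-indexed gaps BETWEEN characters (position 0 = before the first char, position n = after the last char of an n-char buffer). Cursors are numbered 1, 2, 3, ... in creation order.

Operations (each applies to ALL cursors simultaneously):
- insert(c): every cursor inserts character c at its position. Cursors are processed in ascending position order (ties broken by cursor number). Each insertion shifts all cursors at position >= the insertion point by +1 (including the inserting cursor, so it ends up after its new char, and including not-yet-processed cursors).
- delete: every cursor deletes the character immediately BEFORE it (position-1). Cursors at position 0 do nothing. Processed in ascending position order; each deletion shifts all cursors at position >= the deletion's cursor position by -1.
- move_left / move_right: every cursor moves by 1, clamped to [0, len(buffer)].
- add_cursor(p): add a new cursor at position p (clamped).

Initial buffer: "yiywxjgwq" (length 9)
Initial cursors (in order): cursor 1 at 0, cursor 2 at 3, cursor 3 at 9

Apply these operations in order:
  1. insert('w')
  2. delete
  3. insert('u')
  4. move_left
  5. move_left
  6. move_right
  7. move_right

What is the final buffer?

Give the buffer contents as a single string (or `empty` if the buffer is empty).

Answer: uyiyuwxjgwqu

Derivation:
After op 1 (insert('w')): buffer="wyiywwxjgwqw" (len 12), cursors c1@1 c2@5 c3@12, authorship 1...2......3
After op 2 (delete): buffer="yiywxjgwq" (len 9), cursors c1@0 c2@3 c3@9, authorship .........
After op 3 (insert('u')): buffer="uyiyuwxjgwqu" (len 12), cursors c1@1 c2@5 c3@12, authorship 1...2......3
After op 4 (move_left): buffer="uyiyuwxjgwqu" (len 12), cursors c1@0 c2@4 c3@11, authorship 1...2......3
After op 5 (move_left): buffer="uyiyuwxjgwqu" (len 12), cursors c1@0 c2@3 c3@10, authorship 1...2......3
After op 6 (move_right): buffer="uyiyuwxjgwqu" (len 12), cursors c1@1 c2@4 c3@11, authorship 1...2......3
After op 7 (move_right): buffer="uyiyuwxjgwqu" (len 12), cursors c1@2 c2@5 c3@12, authorship 1...2......3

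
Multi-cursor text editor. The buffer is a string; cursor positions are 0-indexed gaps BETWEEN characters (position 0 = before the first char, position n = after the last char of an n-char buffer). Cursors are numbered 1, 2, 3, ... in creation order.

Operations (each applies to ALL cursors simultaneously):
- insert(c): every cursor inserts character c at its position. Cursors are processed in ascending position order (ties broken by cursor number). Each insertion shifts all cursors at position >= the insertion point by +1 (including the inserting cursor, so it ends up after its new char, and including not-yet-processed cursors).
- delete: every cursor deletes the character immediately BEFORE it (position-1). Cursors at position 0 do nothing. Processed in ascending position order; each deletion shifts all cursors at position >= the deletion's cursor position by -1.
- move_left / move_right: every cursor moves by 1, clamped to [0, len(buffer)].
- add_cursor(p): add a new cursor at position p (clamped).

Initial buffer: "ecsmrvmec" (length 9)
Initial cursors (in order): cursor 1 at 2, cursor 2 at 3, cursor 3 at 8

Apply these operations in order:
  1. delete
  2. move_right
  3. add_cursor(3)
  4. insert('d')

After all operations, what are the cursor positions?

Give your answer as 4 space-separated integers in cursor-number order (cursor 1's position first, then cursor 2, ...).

After op 1 (delete): buffer="emrvmc" (len 6), cursors c1@1 c2@1 c3@5, authorship ......
After op 2 (move_right): buffer="emrvmc" (len 6), cursors c1@2 c2@2 c3@6, authorship ......
After op 3 (add_cursor(3)): buffer="emrvmc" (len 6), cursors c1@2 c2@2 c4@3 c3@6, authorship ......
After op 4 (insert('d')): buffer="emddrdvmcd" (len 10), cursors c1@4 c2@4 c4@6 c3@10, authorship ..12.4...3

Answer: 4 4 10 6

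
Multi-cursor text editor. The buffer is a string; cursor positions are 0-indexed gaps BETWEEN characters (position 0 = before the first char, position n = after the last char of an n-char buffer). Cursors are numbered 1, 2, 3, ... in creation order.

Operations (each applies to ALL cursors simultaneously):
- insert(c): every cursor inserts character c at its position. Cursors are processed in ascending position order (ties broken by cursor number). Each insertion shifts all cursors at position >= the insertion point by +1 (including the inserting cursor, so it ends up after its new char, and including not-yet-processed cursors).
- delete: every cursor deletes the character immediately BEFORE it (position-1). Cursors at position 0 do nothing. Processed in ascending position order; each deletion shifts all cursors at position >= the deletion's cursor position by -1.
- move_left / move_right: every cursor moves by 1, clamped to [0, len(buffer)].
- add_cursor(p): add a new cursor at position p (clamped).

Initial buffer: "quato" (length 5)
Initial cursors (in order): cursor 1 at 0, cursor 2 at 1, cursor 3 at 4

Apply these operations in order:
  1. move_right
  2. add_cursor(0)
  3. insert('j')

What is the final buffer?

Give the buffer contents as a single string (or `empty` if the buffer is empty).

Answer: jqjujatoj

Derivation:
After op 1 (move_right): buffer="quato" (len 5), cursors c1@1 c2@2 c3@5, authorship .....
After op 2 (add_cursor(0)): buffer="quato" (len 5), cursors c4@0 c1@1 c2@2 c3@5, authorship .....
After op 3 (insert('j')): buffer="jqjujatoj" (len 9), cursors c4@1 c1@3 c2@5 c3@9, authorship 4.1.2...3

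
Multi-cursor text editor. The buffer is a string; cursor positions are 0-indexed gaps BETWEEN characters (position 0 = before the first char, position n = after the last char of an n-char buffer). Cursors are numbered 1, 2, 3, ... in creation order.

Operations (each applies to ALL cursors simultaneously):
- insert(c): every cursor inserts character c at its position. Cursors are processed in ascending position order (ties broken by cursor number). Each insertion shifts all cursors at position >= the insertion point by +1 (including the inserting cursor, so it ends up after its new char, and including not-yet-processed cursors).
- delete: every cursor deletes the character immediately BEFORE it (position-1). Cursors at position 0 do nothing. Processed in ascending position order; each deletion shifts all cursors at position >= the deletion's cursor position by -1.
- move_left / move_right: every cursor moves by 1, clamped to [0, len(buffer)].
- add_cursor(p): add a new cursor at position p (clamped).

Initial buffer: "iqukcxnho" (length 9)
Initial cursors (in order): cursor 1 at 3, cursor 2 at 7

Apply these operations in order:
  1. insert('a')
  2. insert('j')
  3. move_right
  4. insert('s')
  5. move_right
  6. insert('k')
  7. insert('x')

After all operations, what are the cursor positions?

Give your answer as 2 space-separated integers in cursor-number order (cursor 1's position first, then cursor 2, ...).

After op 1 (insert('a')): buffer="iquakcxnaho" (len 11), cursors c1@4 c2@9, authorship ...1....2..
After op 2 (insert('j')): buffer="iquajkcxnajho" (len 13), cursors c1@5 c2@11, authorship ...11....22..
After op 3 (move_right): buffer="iquajkcxnajho" (len 13), cursors c1@6 c2@12, authorship ...11....22..
After op 4 (insert('s')): buffer="iquajkscxnajhso" (len 15), cursors c1@7 c2@14, authorship ...11.1...22.2.
After op 5 (move_right): buffer="iquajkscxnajhso" (len 15), cursors c1@8 c2@15, authorship ...11.1...22.2.
After op 6 (insert('k')): buffer="iquajksckxnajhsok" (len 17), cursors c1@9 c2@17, authorship ...11.1.1..22.2.2
After op 7 (insert('x')): buffer="iquajksckxxnajhsokx" (len 19), cursors c1@10 c2@19, authorship ...11.1.11..22.2.22

Answer: 10 19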